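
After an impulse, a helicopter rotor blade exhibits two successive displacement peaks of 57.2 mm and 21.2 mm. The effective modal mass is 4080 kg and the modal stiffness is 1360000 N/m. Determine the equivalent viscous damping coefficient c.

23200 N·s/m

Logarithmic decrement δ = (1/n)·ln(x₀/x_n) = (1/1)·ln(57.2/21.2) = (1/1)·ln(2.698) = 0.9926.
ζ = δ/√(4π² + δ²) = 0.9926/√(39.48 + 0.985) = 0.9926/6.361 = 0.1560.
c = ζ · 2√(km) = 0.1560 × 2√(1360000 × 4080) = 0.1560 × 149000 = 23250 N·s/m.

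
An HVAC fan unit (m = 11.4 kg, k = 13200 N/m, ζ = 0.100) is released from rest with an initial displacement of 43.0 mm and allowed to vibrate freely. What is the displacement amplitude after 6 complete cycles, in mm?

Logarithmic decrement δ = 2πζ/√(1 − ζ²) = 2π × 0.1000/√(1 − 0.0100) = 0.6315.
After n cycles, x_n/x₀ = e^(−nδ), so x_6 = 43.0 × e^(−6 × 0.6315) = 43.0 × 0.02262 = 0.9727 mm.

0.973 mm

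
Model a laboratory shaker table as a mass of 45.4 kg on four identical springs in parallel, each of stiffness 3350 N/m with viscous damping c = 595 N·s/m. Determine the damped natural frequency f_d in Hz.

Parallel springs add: k_eq = 4 × 3350 = 13400 N/m.
ω_n = √(k_eq/m) = √(13400/45.4) = 17.18 rad/s.
Critical damping c_c = 2√(k_eq·m) = 2√(13400 × 45.4) = 1560 N·s/m, so ζ = c/c_c = 595/1560 = 0.3814.
ω_d = ω_n√(1 − ζ²) = 17.18 × √(1 − 0.145) = 15.88 rad/s.
f_d = ω_d/(2π) = 2.528 Hz.

2.53 Hz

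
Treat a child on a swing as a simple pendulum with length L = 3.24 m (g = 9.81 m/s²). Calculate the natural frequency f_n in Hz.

For a simple pendulum ω_n = √(g/L) = √(9.81/3.24) = √3.028 = 1.740 rad/s.
f_n = ω_n/(2π) = 1.740/6.283 = 0.2769 Hz.

0.277 Hz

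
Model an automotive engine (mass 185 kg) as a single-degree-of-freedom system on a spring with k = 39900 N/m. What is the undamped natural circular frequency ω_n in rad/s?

14.7 rad/s

ω_n = √(k/m) = √(39900/185) = √215.7 = 14.69 rad/s.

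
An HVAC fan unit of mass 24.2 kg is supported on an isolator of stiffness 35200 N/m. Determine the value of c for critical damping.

1850 N·s/m

c_c = 2√(k·m) = 2√(35200 × 24.2) = 2 × 923.0 = 1846 N·s/m.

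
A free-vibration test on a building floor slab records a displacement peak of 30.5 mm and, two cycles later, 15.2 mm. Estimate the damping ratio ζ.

0.0553

Logarithmic decrement δ = (1/n)·ln(x₀/x_n) = (1/2)·ln(30.5/15.2) = (1/2)·ln(2.007) = 0.3482.
ζ = δ/√(4π² + δ²) = 0.3482/√(39.48 + 0.121) = 0.3482/6.293 = 0.05534.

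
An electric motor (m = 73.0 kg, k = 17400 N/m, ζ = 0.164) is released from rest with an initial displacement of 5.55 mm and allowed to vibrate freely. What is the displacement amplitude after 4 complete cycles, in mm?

Logarithmic decrement δ = 2πζ/√(1 − ζ²) = 2π × 0.1640/√(1 − 0.0269) = 1.045.
After n cycles, x_n/x₀ = e^(−nδ), so x_4 = 5.55 × e^(−4 × 1.045) = 5.55 × 0.01532 = 0.08505 mm.

0.0850 mm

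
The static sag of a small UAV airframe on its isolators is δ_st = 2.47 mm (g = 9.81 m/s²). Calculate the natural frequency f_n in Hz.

ω_n = √(g/δ_st) = √(9.81/0.00247) = √3972 = 63.02 rad/s.
f_n = ω_n/(2π) = 63.02/6.283 = 10.03 Hz.

10.0 Hz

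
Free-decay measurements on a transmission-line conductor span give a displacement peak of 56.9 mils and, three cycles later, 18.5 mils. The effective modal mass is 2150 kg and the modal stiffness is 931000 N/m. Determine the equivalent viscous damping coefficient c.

Logarithmic decrement δ = (1/n)·ln(x₀/x_n) = (1/3)·ln(56.9/18.5) = (1/3)·ln(3.076) = 0.3745.
ζ = δ/√(4π² + δ²) = 0.3745/√(39.48 + 0.140) = 0.3745/6.294 = 0.05950.
c = ζ · 2√(km) = 0.05950 × 2√(931000 × 2150) = 0.05950 × 89480 = 5324 N·s/m.

5320 N·s/m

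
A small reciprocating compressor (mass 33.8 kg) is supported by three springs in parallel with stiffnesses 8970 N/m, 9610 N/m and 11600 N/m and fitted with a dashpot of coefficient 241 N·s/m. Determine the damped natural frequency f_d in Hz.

Parallel springs add: k_eq = 8970 + 9610 + 11600 = 30180 N/m.
ω_n = √(k_eq/m) = √(30180/33.8) = 29.88 rad/s.
Critical damping c_c = 2√(k_eq·m) = 2√(30180 × 33.8) = 2020 N·s/m, so ζ = c/c_c = 241/2020 = 0.1193.
ω_d = ω_n√(1 − ζ²) = 29.88 × √(1 − 0.0142) = 29.67 rad/s.
f_d = ω_d/(2π) = 4.722 Hz.

4.72 Hz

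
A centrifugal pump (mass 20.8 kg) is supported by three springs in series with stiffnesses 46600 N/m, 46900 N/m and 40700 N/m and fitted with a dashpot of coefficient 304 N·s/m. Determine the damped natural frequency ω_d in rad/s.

25.7 rad/s

Series springs: 1/k_eq = 1/46600 + 1/46900 + 1/40700 = 6.735×10^-5, so k_eq = 14850 N/m.
ω_n = √(k_eq/m) = √(14850/20.8) = 26.72 rad/s.
Critical damping c_c = 2√(k_eq·m) = 2√(14850 × 20.8) = 1111 N·s/m, so ζ = c/c_c = 304/1111 = 0.2735.
ω_d = ω_n√(1 − ζ²) = 26.72 × √(1 − 0.0748) = 25.70 rad/s.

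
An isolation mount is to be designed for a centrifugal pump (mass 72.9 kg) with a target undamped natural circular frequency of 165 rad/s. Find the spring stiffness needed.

k = m·ω_n² = 72.9 × 165.0² = 72.9 × 27220 = 1985000 N/m.

1980000 N/m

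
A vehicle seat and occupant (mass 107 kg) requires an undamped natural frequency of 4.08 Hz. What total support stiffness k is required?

70300 N/m

ω_n = 2πf_n = 2π × 4.08 = 25.64 rad/s.
k = m·ω_n² = 107 × 25.64² = 107 × 657.2 = 70320 N/m.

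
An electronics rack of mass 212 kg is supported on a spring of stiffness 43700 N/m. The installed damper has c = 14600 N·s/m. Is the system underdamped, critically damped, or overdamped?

c_c = 2√(k·m) = 6087 N·s/m; ζ = c/c_c = 14600/6087 = 2.40.
Since ζ > 1 the system is overdamped.

overdamped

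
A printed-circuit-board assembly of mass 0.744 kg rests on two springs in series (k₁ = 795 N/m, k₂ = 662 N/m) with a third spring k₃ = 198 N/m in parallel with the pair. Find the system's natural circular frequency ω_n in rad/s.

27.4 rad/s

Series pair: k_s = k₁k₂/(k₁+k₂) = (795)(662)/(795 + 662) = 361.2 N/m. In parallel with k₃: k_eq = 361.2 + 198 = 559.2 N/m.
ω_n = √(k_eq/m) = √(559.2/0.744) = √751.6 = 27.42 rad/s.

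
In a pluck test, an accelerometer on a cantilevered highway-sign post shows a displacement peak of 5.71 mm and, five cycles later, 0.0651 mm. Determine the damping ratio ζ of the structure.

Logarithmic decrement δ = (1/n)·ln(x₀/x_n) = (1/5)·ln(5.71/0.0651) = (1/5)·ln(87.71) = 0.8948.
ζ = δ/√(4π² + δ²) = 0.8948/√(39.48 + 0.801) = 0.8948/6.347 = 0.1410.

0.141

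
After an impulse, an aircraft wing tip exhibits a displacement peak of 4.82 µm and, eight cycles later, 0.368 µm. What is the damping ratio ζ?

0.0511

Logarithmic decrement δ = (1/n)·ln(x₀/x_n) = (1/8)·ln(4.82/0.368) = (1/8)·ln(13.10) = 0.3216.
ζ = δ/√(4π² + δ²) = 0.3216/√(39.48 + 0.103) = 0.3216/6.291 = 0.05111.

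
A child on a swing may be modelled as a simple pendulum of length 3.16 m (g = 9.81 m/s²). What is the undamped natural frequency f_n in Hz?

0.280 Hz

For a simple pendulum ω_n = √(g/L) = √(9.81/3.16) = √3.104 = 1.762 rad/s.
f_n = ω_n/(2π) = 1.762/6.283 = 0.2804 Hz.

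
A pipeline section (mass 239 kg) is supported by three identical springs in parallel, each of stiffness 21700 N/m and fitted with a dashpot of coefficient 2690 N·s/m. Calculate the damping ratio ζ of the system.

0.341

Parallel springs add: k_eq = 3 × 21700 = 65100 N/m.
ω_n = √(k_eq/m) = √(65100/239) = 16.50 rad/s.
Critical damping c_c = 2√(k_eq·m) = 2√(65100 × 239) = 7889 N·s/m, so ζ = c/c_c = 2690/7889 = 0.3410.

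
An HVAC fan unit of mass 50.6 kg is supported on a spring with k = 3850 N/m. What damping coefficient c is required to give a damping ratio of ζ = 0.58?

512 N·s/m

c_c = 2√(k·m) = 2√(3850 × 50.6) = 882.7 N·s/m.
c = ζ·c_c = 0.58 × 882.7 = 512.0 N·s/m.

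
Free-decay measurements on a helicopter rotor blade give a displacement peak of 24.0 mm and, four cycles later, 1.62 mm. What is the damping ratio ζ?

Logarithmic decrement δ = (1/n)·ln(x₀/x_n) = (1/4)·ln(24.0/1.62) = (1/4)·ln(14.81) = 0.6739.
ζ = δ/√(4π² + δ²) = 0.6739/√(39.48 + 0.454) = 0.6739/6.319 = 0.1066.

0.107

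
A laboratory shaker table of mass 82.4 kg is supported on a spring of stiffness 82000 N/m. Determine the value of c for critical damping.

c_c = 2√(k·m) = 2√(82000 × 82.4) = 2 × 2599 = 5199 N·s/m.

5200 N·s/m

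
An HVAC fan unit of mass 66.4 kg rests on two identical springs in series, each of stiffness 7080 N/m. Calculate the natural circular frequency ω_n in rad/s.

7.30 rad/s

Series springs: 1/k_eq = 2/7080, so k_eq = 7080/2 = 3540 N/m.
ω_n = √(k_eq/m) = √(3540/66.4) = √53.31 = 7.302 rad/s.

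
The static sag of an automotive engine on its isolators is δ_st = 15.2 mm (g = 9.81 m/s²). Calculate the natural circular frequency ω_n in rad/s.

ω_n = √(g/δ_st) = √(9.81/0.0152) = √645.4 = 25.40 rad/s.

25.4 rad/s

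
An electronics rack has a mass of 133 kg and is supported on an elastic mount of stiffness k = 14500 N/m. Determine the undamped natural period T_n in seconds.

ω_n = √(k/m) = √(14500/133) = √109.0 = 10.44 rad/s.
T_n = 2π/ω_n = 6.283/10.44 = 0.6018 s.

0.602 s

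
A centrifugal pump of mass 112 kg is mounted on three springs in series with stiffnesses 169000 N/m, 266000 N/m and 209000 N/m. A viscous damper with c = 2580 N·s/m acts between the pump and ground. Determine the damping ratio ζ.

Series springs: 1/k_eq = 1/169000 + 1/266000 + 1/209000 = 1.446×10^-5, so k_eq = 69150 N/m.
ω_n = √(k_eq/m) = √(69150/112) = 24.85 rad/s.
Critical damping c_c = 2√(k_eq·m) = 2√(69150 × 112) = 5566 N·s/m, so ζ = c/c_c = 2580/5566 = 0.4635.

0.464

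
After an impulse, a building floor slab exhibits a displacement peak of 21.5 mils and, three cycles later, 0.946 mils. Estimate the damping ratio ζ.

0.163

Logarithmic decrement δ = (1/n)·ln(x₀/x_n) = (1/3)·ln(21.5/0.946) = (1/3)·ln(22.73) = 1.041.
ζ = δ/√(4π² + δ²) = 1.041/√(39.48 + 1.08) = 1.041/6.369 = 0.1635.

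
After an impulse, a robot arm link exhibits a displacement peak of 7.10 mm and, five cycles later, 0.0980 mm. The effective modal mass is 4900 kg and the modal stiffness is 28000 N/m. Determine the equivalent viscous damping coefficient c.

Logarithmic decrement δ = (1/n)·ln(x₀/x_n) = (1/5)·ln(7.10/0.0980) = (1/5)·ln(72.45) = 0.8566.
ζ = δ/√(4π² + δ²) = 0.8566/√(39.48 + 0.734) = 0.8566/6.341 = 0.1351.
c = ζ · 2√(km) = 0.1351 × 2√(28000 × 4900) = 0.1351 × 23430 = 3164 N·s/m.

3160 N·s/m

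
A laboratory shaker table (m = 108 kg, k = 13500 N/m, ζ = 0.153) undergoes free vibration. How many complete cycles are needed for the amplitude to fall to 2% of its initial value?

5 cycles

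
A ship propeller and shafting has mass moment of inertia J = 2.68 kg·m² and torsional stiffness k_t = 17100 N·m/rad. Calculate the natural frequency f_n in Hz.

ω_n = √(k_t/J) = √(17100/2.68) = √6381 = 79.88 rad/s.
f_n = ω_n/(2π) = 79.88/6.283 = 12.71 Hz.

12.7 Hz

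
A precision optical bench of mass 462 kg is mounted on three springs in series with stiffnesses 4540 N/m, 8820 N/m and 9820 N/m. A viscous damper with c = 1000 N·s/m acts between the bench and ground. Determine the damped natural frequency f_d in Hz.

Series springs: 1/k_eq = 1/4540 + 1/8820 + 1/9820 = 0.0004355, so k_eq = 2296 N/m.
ω_n = √(k_eq/m) = √(2296/462) = 2.229 rad/s.
Critical damping c_c = 2√(k_eq·m) = 2√(2296 × 462) = 2060 N·s/m, so ζ = c/c_c = 1000/2060 = 0.4854.
ω_d = ω_n√(1 − ζ²) = 2.229 × √(1 − 0.236) = 1.949 rad/s.
f_d = ω_d/(2π) = 0.3102 Hz.

0.310 Hz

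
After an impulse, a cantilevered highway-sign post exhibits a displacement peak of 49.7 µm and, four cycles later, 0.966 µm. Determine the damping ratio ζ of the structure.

Logarithmic decrement δ = (1/n)·ln(x₀/x_n) = (1/4)·ln(49.7/0.966) = (1/4)·ln(51.45) = 0.9851.
ζ = δ/√(4π² + δ²) = 0.9851/√(39.48 + 0.971) = 0.9851/6.360 = 0.1549.

0.155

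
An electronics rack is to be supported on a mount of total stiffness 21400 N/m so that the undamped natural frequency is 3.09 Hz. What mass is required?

56.8 kg

ω_n = 2πf_n = 2π × 3.09 = 19.42 rad/s.
m = k/ω_n² = 21400/19.42² = 21400/376.9 = 56.77 kg.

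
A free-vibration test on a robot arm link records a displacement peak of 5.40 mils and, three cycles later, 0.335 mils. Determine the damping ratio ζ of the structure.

0.146

Logarithmic decrement δ = (1/n)·ln(x₀/x_n) = (1/3)·ln(5.40/0.335) = (1/3)·ln(16.12) = 0.9267.
ζ = δ/√(4π² + δ²) = 0.9267/√(39.48 + 0.859) = 0.9267/6.351 = 0.1459.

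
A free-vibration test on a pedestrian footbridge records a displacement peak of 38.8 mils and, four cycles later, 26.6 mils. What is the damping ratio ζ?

0.0150

Logarithmic decrement δ = (1/n)·ln(x₀/x_n) = (1/4)·ln(38.8/26.6) = (1/4)·ln(1.459) = 0.09438.
ζ = δ/√(4π² + δ²) = 0.09438/√(39.48 + 0.00891) = 0.09438/6.284 = 0.01502.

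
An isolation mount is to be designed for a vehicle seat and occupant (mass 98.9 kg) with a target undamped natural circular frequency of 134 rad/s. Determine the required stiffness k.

1780000 N/m

k = m·ω_n² = 98.9 × 134.0² = 98.9 × 17960 = 1776000 N/m.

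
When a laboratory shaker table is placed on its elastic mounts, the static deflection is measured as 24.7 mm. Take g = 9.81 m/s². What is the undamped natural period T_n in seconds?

ω_n = √(g/δ_st) = √(9.81/0.0247) = √397.2 = 19.93 rad/s.
T_n = 2π/ω_n = 6.283/19.93 = 0.3153 s.

0.315 s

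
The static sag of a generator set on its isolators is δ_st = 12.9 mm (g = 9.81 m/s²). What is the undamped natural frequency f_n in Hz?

4.39 Hz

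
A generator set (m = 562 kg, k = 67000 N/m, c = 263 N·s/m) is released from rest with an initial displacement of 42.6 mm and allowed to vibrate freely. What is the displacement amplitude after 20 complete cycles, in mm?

2.88 mm

ζ = c/(2√(km)) = 263/(2√(67000 × 562)) = 263/12270 = 0.02143.
Logarithmic decrement δ = 2πζ/√(1 − ζ²) = 2π × 0.02143/√(1 − 0.000459) = 0.1347.
After n cycles, x_n/x₀ = e^(−nδ), so x_20 = 42.6 × e^(−20 × 0.1347) = 42.6 × 0.06764 = 2.881 mm.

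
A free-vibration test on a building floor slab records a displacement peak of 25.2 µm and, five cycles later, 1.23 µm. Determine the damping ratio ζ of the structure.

0.0957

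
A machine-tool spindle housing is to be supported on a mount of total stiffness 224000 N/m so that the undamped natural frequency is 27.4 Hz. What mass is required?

7.56 kg

ω_n = 2πf_n = 2π × 27.4 = 172.2 rad/s.
m = k/ω_n² = 224000/172.2² = 224000/29640 = 7.558 kg.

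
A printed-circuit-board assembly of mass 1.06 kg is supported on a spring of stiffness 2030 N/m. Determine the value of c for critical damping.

c_c = 2√(k·m) = 2√(2030 × 1.06) = 2 × 46.39 = 92.77 N·s/m.

92.8 N·s/m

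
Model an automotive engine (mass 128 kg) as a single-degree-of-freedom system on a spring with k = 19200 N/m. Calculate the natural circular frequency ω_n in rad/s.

ω_n = √(k/m) = √(19200/128) = √150.0 = 12.25 rad/s.

12.2 rad/s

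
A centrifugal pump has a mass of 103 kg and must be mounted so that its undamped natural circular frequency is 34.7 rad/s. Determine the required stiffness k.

k = m·ω_n² = 103 × 34.70² = 103 × 1204 = 124000 N/m.

124000 N/m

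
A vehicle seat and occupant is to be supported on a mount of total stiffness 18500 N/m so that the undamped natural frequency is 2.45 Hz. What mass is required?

78.1 kg

ω_n = 2πf_n = 2π × 2.45 = 15.39 rad/s.
m = k/ω_n² = 18500/15.39² = 18500/237.0 = 78.07 kg.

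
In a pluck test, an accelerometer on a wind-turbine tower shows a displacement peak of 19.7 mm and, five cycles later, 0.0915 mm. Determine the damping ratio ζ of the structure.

0.169

Logarithmic decrement δ = (1/n)·ln(x₀/x_n) = (1/5)·ln(19.7/0.0915) = (1/5)·ln(215.3) = 1.074.
ζ = δ/√(4π² + δ²) = 1.074/√(39.48 + 1.15) = 1.074/6.374 = 0.1686.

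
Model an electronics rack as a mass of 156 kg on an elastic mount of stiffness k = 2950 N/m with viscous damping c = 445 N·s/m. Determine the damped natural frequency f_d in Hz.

ω_n = √(k/m) = √(2950/156) = 4.349 rad/s.
Critical damping c_c = 2√(k·m) = 2√(2950 × 156) = 1357 N·s/m, so ζ = c/c_c = 445/1357 = 0.3280.
ω_d = ω_n√(1 − ζ²) = 4.349 × √(1 − 0.108) = 4.108 rad/s.
f_d = ω_d/(2π) = 0.6538 Hz.

0.654 Hz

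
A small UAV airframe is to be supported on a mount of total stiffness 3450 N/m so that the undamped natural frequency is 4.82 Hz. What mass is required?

3.76 kg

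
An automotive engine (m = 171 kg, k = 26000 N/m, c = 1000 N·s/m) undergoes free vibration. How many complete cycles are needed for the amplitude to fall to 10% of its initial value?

ζ = c/(2√(km)) = 1000/(2√(26000 × 171)) = 1000/4217 = 0.2371.
Logarithmic decrement δ = 2πζ/√(1 − ζ²) = 2π × 0.2371/√(1 − 0.0562) = 1.534.
x_n/x₀ = e^(−nδ) ≤ 0.1; take ln: n ≥ ln(1/0.1)/δ = 2.303/1.534 = 1.501.
So 2 complete cycles are required.

2 cycles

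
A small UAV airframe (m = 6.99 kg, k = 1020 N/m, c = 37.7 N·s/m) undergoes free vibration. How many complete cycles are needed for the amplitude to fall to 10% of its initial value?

2 cycles

ζ = c/(2√(km)) = 37.7/(2√(1020 × 6.99)) = 37.7/168.9 = 0.2232.
Logarithmic decrement δ = 2πζ/√(1 − ζ²) = 2π × 0.2232/√(1 − 0.0498) = 1.439.
x_n/x₀ = e^(−nδ) ≤ 0.1; take ln: n ≥ ln(1/0.1)/δ = 2.303/1.439 = 1.600.
So 2 complete cycles are required.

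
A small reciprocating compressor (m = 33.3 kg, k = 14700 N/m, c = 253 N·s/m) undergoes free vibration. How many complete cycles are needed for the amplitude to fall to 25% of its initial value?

2 cycles

ζ = c/(2√(km)) = 253/(2√(14700 × 33.3)) = 253/1399 = 0.1808.
Logarithmic decrement δ = 2πζ/√(1 − ζ²) = 2π × 0.1808/√(1 − 0.0327) = 1.155.
x_n/x₀ = e^(−nδ) ≤ 0.25; take ln: n ≥ ln(1/0.25)/δ = 1.386/1.155 = 1.200.
So 2 complete cycles are required.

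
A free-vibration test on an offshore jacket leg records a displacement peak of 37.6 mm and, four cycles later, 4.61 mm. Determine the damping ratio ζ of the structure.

0.0832

Logarithmic decrement δ = (1/n)·ln(x₀/x_n) = (1/4)·ln(37.6/4.61) = (1/4)·ln(8.156) = 0.5247.
ζ = δ/√(4π² + δ²) = 0.5247/√(39.48 + 0.275) = 0.5247/6.305 = 0.08322.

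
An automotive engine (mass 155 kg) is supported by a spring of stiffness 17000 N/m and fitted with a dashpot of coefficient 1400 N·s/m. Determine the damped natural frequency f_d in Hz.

1.50 Hz

ω_n = √(k/m) = √(17000/155) = 10.47 rad/s.
Critical damping c_c = 2√(k·m) = 2√(17000 × 155) = 3247 N·s/m, so ζ = c/c_c = 1400/3247 = 0.4312.
ω_d = ω_n√(1 − ζ²) = 10.47 × √(1 − 0.186) = 9.449 rad/s.
f_d = ω_d/(2π) = 1.504 Hz.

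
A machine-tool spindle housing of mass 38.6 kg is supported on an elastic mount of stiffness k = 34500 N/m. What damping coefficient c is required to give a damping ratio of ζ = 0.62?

1430 N·s/m

c_c = 2√(k·m) = 2√(34500 × 38.6) = 2308 N·s/m.
c = ζ·c_c = 0.62 × 2308 = 1431 N·s/m.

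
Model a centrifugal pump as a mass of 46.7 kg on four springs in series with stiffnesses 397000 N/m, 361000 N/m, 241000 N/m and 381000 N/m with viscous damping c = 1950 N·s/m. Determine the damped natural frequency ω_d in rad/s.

Series springs: 1/k_eq = 1/397000 + 1/361000 + 1/241000 + 1/381000 = 1.206×10^-5, so k_eq = 82900 N/m.
ω_n = √(k_eq/m) = √(82900/46.7) = 42.13 rad/s.
Critical damping c_c = 2√(k_eq·m) = 2√(82900 × 46.7) = 3935 N·s/m, so ζ = c/c_c = 1950/3935 = 0.4955.
ω_d = ω_n√(1 − ζ²) = 42.13 × √(1 − 0.246) = 36.60 rad/s.

36.6 rad/s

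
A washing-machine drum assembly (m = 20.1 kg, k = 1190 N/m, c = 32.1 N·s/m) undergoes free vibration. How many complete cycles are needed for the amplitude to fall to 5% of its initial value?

5 cycles

ζ = c/(2√(km)) = 32.1/(2√(1190 × 20.1)) = 32.1/309.3 = 0.1038.
Logarithmic decrement δ = 2πζ/√(1 − ζ²) = 2π × 0.1038/√(1 − 0.0108) = 0.6556.
x_n/x₀ = e^(−nδ) ≤ 0.05; take ln: n ≥ ln(1/0.05)/δ = 2.996/0.6556 = 4.569.
So 5 complete cycles are required.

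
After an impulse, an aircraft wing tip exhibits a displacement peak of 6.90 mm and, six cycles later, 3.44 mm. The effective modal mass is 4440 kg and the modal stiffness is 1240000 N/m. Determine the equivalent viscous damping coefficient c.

2740 N·s/m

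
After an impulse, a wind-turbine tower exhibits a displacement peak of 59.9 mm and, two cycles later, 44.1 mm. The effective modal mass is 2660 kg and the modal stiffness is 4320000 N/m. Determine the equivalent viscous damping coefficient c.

5220 N·s/m

Logarithmic decrement δ = (1/n)·ln(x₀/x_n) = (1/2)·ln(59.9/44.1) = (1/2)·ln(1.358) = 0.1531.
ζ = δ/√(4π² + δ²) = 0.1531/√(39.48 + 0.0234) = 0.1531/6.285 = 0.02436.
c = ζ · 2√(km) = 0.02436 × 2√(4320000 × 2660) = 0.02436 × 214400 = 5223 N·s/m.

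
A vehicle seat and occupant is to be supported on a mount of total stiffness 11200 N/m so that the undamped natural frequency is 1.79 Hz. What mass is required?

ω_n = 2πf_n = 2π × 1.79 = 11.25 rad/s.
m = k/ω_n² = 11200/11.25² = 11200/126.5 = 88.54 kg.

88.5 kg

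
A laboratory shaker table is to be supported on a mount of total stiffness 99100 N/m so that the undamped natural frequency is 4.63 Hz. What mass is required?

ω_n = 2πf_n = 2π × 4.63 = 29.09 rad/s.
m = k/ω_n² = 99100/29.09² = 99100/846.3 = 117.1 kg.

117 kg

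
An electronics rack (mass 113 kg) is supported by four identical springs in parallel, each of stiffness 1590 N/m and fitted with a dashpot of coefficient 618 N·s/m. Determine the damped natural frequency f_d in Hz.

1.11 Hz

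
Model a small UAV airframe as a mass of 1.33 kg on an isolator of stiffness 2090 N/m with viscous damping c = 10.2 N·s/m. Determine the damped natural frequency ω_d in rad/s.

39.5 rad/s

ω_n = √(k/m) = √(2090/1.33) = 39.64 rad/s.
Critical damping c_c = 2√(k·m) = 2√(2090 × 1.33) = 105.4 N·s/m, so ζ = c/c_c = 10.2/105.4 = 0.09673.
ω_d = ω_n√(1 − ζ²) = 39.64 × √(1 − 0.00936) = 39.46 rad/s.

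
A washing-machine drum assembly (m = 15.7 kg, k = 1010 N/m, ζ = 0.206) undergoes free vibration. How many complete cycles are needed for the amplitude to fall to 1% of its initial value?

4 cycles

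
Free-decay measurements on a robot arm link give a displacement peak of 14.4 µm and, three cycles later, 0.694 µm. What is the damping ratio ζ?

0.159

Logarithmic decrement δ = (1/n)·ln(x₀/x_n) = (1/3)·ln(14.4/0.694) = (1/3)·ln(20.75) = 1.011.
ζ = δ/√(4π² + δ²) = 1.011/√(39.48 + 1.02) = 1.011/6.364 = 0.1588.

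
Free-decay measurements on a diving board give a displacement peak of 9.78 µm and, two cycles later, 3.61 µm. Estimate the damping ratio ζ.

Logarithmic decrement δ = (1/n)·ln(x₀/x_n) = (1/2)·ln(9.78/3.61) = (1/2)·ln(2.709) = 0.4983.
ζ = δ/√(4π² + δ²) = 0.4983/√(39.48 + 0.248) = 0.4983/6.303 = 0.07906.

0.0791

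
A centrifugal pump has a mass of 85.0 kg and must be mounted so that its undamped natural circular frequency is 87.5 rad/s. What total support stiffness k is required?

k = m·ω_n² = 85.0 × 87.50² = 85.0 × 7656 = 650800 N/m.

651000 N/m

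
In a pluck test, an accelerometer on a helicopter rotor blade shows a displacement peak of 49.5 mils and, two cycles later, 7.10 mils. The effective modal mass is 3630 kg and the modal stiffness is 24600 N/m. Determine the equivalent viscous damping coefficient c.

Logarithmic decrement δ = (1/n)·ln(x₀/x_n) = (1/2)·ln(49.5/7.10) = (1/2)·ln(6.972) = 0.9709.
ζ = δ/√(4π² + δ²) = 0.9709/√(39.48 + 0.943) = 0.9709/6.358 = 0.1527.
c = ζ · 2√(km) = 0.1527 × 2√(24600 × 3630) = 0.1527 × 18900 = 2886 N·s/m.

2890 N·s/m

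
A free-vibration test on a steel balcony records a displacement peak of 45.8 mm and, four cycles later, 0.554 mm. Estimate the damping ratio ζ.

0.173

Logarithmic decrement δ = (1/n)·ln(x₀/x_n) = (1/4)·ln(45.8/0.554) = (1/4)·ln(82.67) = 1.104.
ζ = δ/√(4π² + δ²) = 1.104/√(39.48 + 1.22) = 1.104/6.379 = 0.1730.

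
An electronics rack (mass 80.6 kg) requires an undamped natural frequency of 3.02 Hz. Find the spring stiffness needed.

29000 N/m

ω_n = 2πf_n = 2π × 3.02 = 18.98 rad/s.
k = m·ω_n² = 80.6 × 18.98² = 80.6 × 360.1 = 29020 N/m.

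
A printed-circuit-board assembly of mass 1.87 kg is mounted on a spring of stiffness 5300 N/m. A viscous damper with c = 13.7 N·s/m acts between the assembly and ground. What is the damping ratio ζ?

ω_n = √(k/m) = √(5300/1.87) = 53.24 rad/s.
Critical damping c_c = 2√(k·m) = 2√(5300 × 1.87) = 199.1 N·s/m, so ζ = c/c_c = 13.7/199.1 = 0.06881.

0.0688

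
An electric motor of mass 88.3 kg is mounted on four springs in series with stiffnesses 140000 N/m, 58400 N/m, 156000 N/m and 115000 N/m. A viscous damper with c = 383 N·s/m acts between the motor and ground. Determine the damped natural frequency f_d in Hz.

2.68 Hz

Series springs: 1/k_eq = 1/140000 + 1/58400 + 1/156000 + 1/115000 = 3.937×10^-5, so k_eq = 25400 N/m.
ω_n = √(k_eq/m) = √(25400/88.3) = 16.96 rad/s.
Critical damping c_c = 2√(k_eq·m) = 2√(25400 × 88.3) = 2995 N·s/m, so ζ = c/c_c = 383/2995 = 0.1279.
ω_d = ω_n√(1 − ζ²) = 16.96 × √(1 − 0.0164) = 16.82 rad/s.
f_d = ω_d/(2π) = 2.677 Hz.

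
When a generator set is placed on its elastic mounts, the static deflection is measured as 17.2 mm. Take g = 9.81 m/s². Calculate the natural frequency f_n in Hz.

3.80 Hz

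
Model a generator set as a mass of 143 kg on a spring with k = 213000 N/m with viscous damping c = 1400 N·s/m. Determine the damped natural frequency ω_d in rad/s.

ω_n = √(k/m) = √(213000/143) = 38.59 rad/s.
Critical damping c_c = 2√(k·m) = 2√(213000 × 143) = 11040 N·s/m, so ζ = c/c_c = 1400/11040 = 0.1268.
ω_d = ω_n√(1 − ζ²) = 38.59 × √(1 − 0.0161) = 38.28 rad/s.

38.3 rad/s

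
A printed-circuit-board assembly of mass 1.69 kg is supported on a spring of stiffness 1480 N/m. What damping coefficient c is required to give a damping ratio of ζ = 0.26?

26.0 N·s/m

c_c = 2√(k·m) = 2√(1480 × 1.69) = 100.0 N·s/m.
c = ζ·c_c = 0.26 × 100.0 = 26.01 N·s/m.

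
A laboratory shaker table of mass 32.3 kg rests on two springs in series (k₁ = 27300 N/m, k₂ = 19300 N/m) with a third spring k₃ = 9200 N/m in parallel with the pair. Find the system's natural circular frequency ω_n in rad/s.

25.2 rad/s

Series pair: k_s = k₁k₂/(k₁+k₂) = (27300)(19300)/(27300 + 19300) = 11310 N/m. In parallel with k₃: k_eq = 11310 + 9200 = 20510 N/m.
ω_n = √(k_eq/m) = √(20510/32.3) = √634.9 = 25.20 rad/s.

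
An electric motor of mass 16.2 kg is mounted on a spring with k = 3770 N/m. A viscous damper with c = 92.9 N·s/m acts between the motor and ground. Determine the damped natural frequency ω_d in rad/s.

ω_n = √(k/m) = √(3770/16.2) = 15.26 rad/s.
Critical damping c_c = 2√(k·m) = 2√(3770 × 16.2) = 494.3 N·s/m, so ζ = c/c_c = 92.9/494.3 = 0.1880.
ω_d = ω_n√(1 − ζ²) = 15.26 × √(1 − 0.0353) = 14.98 rad/s.

15.0 rad/s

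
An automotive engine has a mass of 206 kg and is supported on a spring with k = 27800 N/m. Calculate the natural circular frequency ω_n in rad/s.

11.6 rad/s

ω_n = √(k/m) = √(27800/206) = √135.0 = 11.62 rad/s.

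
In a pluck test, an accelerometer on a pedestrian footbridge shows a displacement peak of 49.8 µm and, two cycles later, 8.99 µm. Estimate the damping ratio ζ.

Logarithmic decrement δ = (1/n)·ln(x₀/x_n) = (1/2)·ln(49.8/8.99) = (1/2)·ln(5.539) = 0.8560.
ζ = δ/√(4π² + δ²) = 0.8560/√(39.48 + 0.733) = 0.8560/6.341 = 0.1350.

0.135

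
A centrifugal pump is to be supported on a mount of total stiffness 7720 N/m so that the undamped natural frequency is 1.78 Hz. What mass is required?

61.7 kg

ω_n = 2πf_n = 2π × 1.78 = 11.18 rad/s.
m = k/ω_n² = 7720/11.18² = 7720/125.1 = 61.72 kg.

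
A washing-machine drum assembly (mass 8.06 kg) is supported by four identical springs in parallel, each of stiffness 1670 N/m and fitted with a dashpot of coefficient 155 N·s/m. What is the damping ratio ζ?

Parallel springs add: k_eq = 4 × 1670 = 6680 N/m.
ω_n = √(k_eq/m) = √(6680/8.06) = 28.79 rad/s.
Critical damping c_c = 2√(k_eq·m) = 2√(6680 × 8.06) = 464.1 N·s/m, so ζ = c/c_c = 155/464.1 = 0.3340.

0.334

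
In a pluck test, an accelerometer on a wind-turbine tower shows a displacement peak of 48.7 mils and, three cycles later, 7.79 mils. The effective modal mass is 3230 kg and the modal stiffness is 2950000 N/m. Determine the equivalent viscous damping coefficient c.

18900 N·s/m

Logarithmic decrement δ = (1/n)·ln(x₀/x_n) = (1/3)·ln(48.7/7.79) = (1/3)·ln(6.252) = 0.6109.
ζ = δ/√(4π² + δ²) = 0.6109/√(39.48 + 0.373) = 0.6109/6.313 = 0.09678.
c = ζ · 2√(km) = 0.09678 × 2√(2950000 × 3230) = 0.09678 × 195200 = 18890 N·s/m.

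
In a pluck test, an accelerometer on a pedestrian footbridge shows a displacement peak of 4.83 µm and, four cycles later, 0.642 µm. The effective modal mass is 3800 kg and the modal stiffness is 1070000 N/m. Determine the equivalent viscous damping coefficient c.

10200 N·s/m

Logarithmic decrement δ = (1/n)·ln(x₀/x_n) = (1/4)·ln(4.83/0.642) = (1/4)·ln(7.523) = 0.5045.
ζ = δ/√(4π² + δ²) = 0.5045/√(39.48 + 0.255) = 0.5045/6.303 = 0.08004.
c = ζ · 2√(km) = 0.08004 × 2√(1070000 × 3800) = 0.08004 × 127500 = 10210 N·s/m.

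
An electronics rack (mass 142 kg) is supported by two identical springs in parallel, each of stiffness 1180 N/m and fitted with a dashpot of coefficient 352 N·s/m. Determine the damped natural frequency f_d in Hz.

Parallel springs add: k_eq = 2 × 1180 = 2360 N/m.
ω_n = √(k_eq/m) = √(2360/142) = 4.077 rad/s.
Critical damping c_c = 2√(k_eq·m) = 2√(2360 × 142) = 1158 N·s/m, so ζ = c/c_c = 352/1158 = 0.3040.
ω_d = ω_n√(1 − ζ²) = 4.077 × √(1 − 0.0924) = 3.884 rad/s.
f_d = ω_d/(2π) = 0.6181 Hz.

0.618 Hz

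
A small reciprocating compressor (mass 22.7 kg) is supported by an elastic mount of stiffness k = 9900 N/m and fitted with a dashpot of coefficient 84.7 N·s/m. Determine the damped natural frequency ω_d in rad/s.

20.8 rad/s

ω_n = √(k/m) = √(9900/22.7) = 20.88 rad/s.
Critical damping c_c = 2√(k·m) = 2√(9900 × 22.7) = 948.1 N·s/m, so ζ = c/c_c = 84.7/948.1 = 0.08934.
ω_d = ω_n√(1 − ζ²) = 20.88 × √(1 − 0.00798) = 20.80 rad/s.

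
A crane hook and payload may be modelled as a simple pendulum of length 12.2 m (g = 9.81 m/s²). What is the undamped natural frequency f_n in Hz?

For a simple pendulum ω_n = √(g/L) = √(9.81/12.2) = √0.8041 = 0.8967 rad/s.
f_n = ω_n/(2π) = 0.8967/6.283 = 0.1427 Hz.

0.143 Hz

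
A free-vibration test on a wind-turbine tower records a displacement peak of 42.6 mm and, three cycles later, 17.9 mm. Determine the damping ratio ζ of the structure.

Logarithmic decrement δ = (1/n)·ln(x₀/x_n) = (1/3)·ln(42.6/17.9) = (1/3)·ln(2.380) = 0.2890.
ζ = δ/√(4π² + δ²) = 0.2890/√(39.48 + 0.0835) = 0.2890/6.290 = 0.04595.

0.0460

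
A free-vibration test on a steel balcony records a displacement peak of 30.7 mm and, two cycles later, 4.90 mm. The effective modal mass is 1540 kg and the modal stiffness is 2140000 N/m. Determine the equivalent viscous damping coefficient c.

Logarithmic decrement δ = (1/n)·ln(x₀/x_n) = (1/2)·ln(30.7/4.90) = (1/2)·ln(6.265) = 0.9175.
ζ = δ/√(4π² + δ²) = 0.9175/√(39.48 + 0.842) = 0.9175/6.350 = 0.1445.
c = ζ · 2√(km) = 0.1445 × 2√(2140000 × 1540) = 0.1445 × 114800 = 16590 N·s/m.

16600 N·s/m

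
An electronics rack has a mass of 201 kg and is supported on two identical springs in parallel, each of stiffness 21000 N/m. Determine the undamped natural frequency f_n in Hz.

2.30 Hz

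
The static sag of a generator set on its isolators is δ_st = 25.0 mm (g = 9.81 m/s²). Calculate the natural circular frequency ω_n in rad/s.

19.8 rad/s

ω_n = √(g/δ_st) = √(9.81/0.0250) = √392.4 = 19.81 rad/s.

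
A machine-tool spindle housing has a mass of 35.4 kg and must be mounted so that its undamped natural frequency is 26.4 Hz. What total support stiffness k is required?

974000 N/m

ω_n = 2πf_n = 2π × 26.4 = 165.9 rad/s.
k = m·ω_n² = 35.4 × 165.9² = 35.4 × 27510 = 974000 N/m.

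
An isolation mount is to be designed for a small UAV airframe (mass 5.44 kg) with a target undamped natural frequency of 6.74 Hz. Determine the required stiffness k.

9760 N/m

ω_n = 2πf_n = 2π × 6.74 = 42.35 rad/s.
k = m·ω_n² = 5.44 × 42.35² = 5.44 × 1793 = 9756 N/m.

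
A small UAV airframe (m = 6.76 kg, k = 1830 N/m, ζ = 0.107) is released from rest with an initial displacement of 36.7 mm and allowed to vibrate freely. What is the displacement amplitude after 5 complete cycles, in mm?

1.25 mm

Logarithmic decrement δ = 2πζ/√(1 − ζ²) = 2π × 0.1070/√(1 − 0.0114) = 0.6762.
After n cycles, x_n/x₀ = e^(−nδ), so x_5 = 36.7 × e^(−5 × 0.6762) = 36.7 × 0.03402 = 1.248 mm.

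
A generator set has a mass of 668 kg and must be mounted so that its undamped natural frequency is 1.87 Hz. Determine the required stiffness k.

ω_n = 2πf_n = 2π × 1.87 = 11.75 rad/s.
k = m·ω_n² = 668 × 11.75² = 668 × 138.1 = 92220 N/m.

92200 N/m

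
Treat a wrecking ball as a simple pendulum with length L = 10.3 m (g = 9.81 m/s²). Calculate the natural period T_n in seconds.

For a simple pendulum ω_n = √(g/L) = √(9.81/10.3) = √0.9524 = 0.9759 rad/s.
T_n = 2π/ω_n = 6.283/0.9759 = 6.438 s.

6.44 s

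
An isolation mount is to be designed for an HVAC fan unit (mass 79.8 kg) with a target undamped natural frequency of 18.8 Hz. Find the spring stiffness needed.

1110000 N/m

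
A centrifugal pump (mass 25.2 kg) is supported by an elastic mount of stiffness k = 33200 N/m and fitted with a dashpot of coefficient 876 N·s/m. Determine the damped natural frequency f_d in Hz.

ω_n = √(k/m) = √(33200/25.2) = 36.30 rad/s.
Critical damping c_c = 2√(k·m) = 2√(33200 × 25.2) = 1829 N·s/m, so ζ = c/c_c = 876/1829 = 0.4789.
ω_d = ω_n√(1 − ζ²) = 36.30 × √(1 − 0.229) = 31.86 rad/s.
f_d = ω_d/(2π) = 5.071 Hz.

5.07 Hz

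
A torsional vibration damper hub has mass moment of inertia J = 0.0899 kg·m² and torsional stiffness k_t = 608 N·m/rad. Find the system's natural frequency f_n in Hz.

13.1 Hz

ω_n = √(k_t/J) = √(608/0.0899) = √6763 = 82.24 rad/s.
f_n = ω_n/(2π) = 82.24/6.283 = 13.09 Hz.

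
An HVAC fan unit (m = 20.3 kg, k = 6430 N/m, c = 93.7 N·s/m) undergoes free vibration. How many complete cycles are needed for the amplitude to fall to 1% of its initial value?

6 cycles

ζ = c/(2√(km)) = 93.7/(2√(6430 × 20.3)) = 93.7/722.6 = 0.1297.
Logarithmic decrement δ = 2πζ/√(1 − ζ²) = 2π × 0.1297/√(1 − 0.0168) = 0.8217.
x_n/x₀ = e^(−nδ) ≤ 0.01; take ln: n ≥ ln(1/0.01)/δ = 4.605/0.8217 = 5.604.
So 6 complete cycles are required.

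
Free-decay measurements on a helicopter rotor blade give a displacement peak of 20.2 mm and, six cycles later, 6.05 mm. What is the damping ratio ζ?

Logarithmic decrement δ = (1/n)·ln(x₀/x_n) = (1/6)·ln(20.2/6.05) = (1/6)·ln(3.339) = 0.2009.
ζ = δ/√(4π² + δ²) = 0.2009/√(39.48 + 0.0404) = 0.2009/6.286 = 0.03196.

0.0320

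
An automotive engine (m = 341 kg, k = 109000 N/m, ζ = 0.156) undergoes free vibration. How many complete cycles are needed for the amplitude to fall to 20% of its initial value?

2 cycles

Logarithmic decrement δ = 2πζ/√(1 − ζ²) = 2π × 0.1560/√(1 − 0.0243) = 0.9923.
x_n/x₀ = e^(−nδ) ≤ 0.2; take ln: n ≥ ln(1/0.2)/δ = 1.609/0.9923 = 1.622.
So 2 complete cycles are required.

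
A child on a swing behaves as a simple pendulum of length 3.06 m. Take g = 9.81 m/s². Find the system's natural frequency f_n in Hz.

For a simple pendulum ω_n = √(g/L) = √(9.81/3.06) = √3.206 = 1.790 rad/s.
f_n = ω_n/(2π) = 1.790/6.283 = 0.2850 Hz.

0.285 Hz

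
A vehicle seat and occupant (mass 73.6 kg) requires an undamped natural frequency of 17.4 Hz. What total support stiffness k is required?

880000 N/m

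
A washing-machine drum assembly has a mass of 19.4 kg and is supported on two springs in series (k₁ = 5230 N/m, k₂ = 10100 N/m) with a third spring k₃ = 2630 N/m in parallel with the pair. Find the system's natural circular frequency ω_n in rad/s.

Series pair: k_s = k₁k₂/(k₁+k₂) = (5230)(10100)/(5230 + 10100) = 3446 N/m. In parallel with k₃: k_eq = 3446 + 2630 = 6076 N/m.
ω_n = √(k_eq/m) = √(6076/19.4) = √313.2 = 17.70 rad/s.

17.7 rad/s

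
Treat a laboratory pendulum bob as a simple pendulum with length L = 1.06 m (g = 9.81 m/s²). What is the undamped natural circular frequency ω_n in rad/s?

3.04 rad/s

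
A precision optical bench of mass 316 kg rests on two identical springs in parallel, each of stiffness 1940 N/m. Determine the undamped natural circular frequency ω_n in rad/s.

3.50 rad/s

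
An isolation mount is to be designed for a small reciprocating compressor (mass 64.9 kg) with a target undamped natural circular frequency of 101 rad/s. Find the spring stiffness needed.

k = m·ω_n² = 64.9 × 101.0² = 64.9 × 10200 = 662000 N/m.

662000 N/m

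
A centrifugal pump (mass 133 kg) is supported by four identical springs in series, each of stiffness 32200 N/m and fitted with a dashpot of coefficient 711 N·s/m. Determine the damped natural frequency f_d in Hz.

Series springs: 1/k_eq = 4/32200, so k_eq = 32200/4 = 8050 N/m.
ω_n = √(k_eq/m) = √(8050/133) = 7.780 rad/s.
Critical damping c_c = 2√(k_eq·m) = 2√(8050 × 133) = 2069 N·s/m, so ζ = c/c_c = 711/2069 = 0.3436.
ω_d = ω_n√(1 − ζ²) = 7.780 × √(1 − 0.118) = 7.306 rad/s.
f_d = ω_d/(2π) = 1.163 Hz.

1.16 Hz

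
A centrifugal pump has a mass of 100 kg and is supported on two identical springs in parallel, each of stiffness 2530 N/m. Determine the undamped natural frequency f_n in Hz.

Parallel springs add: k_eq = 2 × 2530 = 5060 N/m.
ω_n = √(k_eq/m) = √(5060/100) = √50.60 = 7.113 rad/s.
f_n = ω_n/(2π) = 7.113/6.283 = 1.132 Hz.

1.13 Hz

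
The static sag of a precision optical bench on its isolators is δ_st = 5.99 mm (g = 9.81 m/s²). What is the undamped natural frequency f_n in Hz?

6.44 Hz

ω_n = √(g/δ_st) = √(9.81/0.00599) = √1638 = 40.47 rad/s.
f_n = ω_n/(2π) = 40.47/6.283 = 6.441 Hz.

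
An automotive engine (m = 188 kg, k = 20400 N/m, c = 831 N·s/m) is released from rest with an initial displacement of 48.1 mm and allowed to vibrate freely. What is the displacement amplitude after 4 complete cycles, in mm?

0.205 mm

ζ = c/(2√(km)) = 831/(2√(20400 × 188)) = 831/3917 = 0.2122.
Logarithmic decrement δ = 2πζ/√(1 − ζ²) = 2π × 0.2122/√(1 − 0.0450) = 1.364.
After n cycles, x_n/x₀ = e^(−nδ), so x_4 = 48.1 × e^(−4 × 1.364) = 48.1 × 0.004268 = 0.2053 mm.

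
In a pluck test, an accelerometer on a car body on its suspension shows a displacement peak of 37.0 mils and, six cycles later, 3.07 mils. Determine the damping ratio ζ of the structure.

Logarithmic decrement δ = (1/n)·ln(x₀/x_n) = (1/6)·ln(37.0/3.07) = (1/6)·ln(12.05) = 0.4149.
ζ = δ/√(4π² + δ²) = 0.4149/√(39.48 + 0.172) = 0.4149/6.297 = 0.06589.

0.0659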